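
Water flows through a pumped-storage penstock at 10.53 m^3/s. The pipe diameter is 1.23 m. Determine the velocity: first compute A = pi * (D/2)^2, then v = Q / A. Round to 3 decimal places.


Compute pipe cross-sectional area:
  A = pi * (D/2)^2 = pi * (1.23/2)^2 = 1.1882 m^2
Calculate velocity:
  v = Q / A = 10.53 / 1.1882
  v = 8.862 m/s

8.862


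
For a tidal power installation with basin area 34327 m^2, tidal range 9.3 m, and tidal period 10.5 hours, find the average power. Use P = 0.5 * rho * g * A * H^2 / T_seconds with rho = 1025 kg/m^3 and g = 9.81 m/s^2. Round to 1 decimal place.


Convert period to seconds: T = 10.5 * 3600 = 37800.0 s
H^2 = 9.3^2 = 86.49
P = 0.5 * rho * g * A * H^2 / T
P = 0.5 * 1025 * 9.81 * 34327 * 86.49 / 37800.0
P = 394887.0 W

394887.0


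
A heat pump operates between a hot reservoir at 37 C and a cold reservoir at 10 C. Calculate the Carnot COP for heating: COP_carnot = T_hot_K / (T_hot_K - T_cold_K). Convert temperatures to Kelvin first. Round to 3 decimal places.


Convert to Kelvin:
  T_hot = 37 + 273.15 = 310.15 K
  T_cold = 10 + 273.15 = 283.15 K
Apply Carnot COP formula:
  COP = T_hot_K / (T_hot_K - T_cold_K) = 310.15 / 27.0
  COP = 11.487

11.487


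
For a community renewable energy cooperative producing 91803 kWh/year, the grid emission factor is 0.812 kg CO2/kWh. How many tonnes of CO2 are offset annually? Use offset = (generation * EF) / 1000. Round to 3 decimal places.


CO2 offset in kg = generation * emission_factor
CO2 offset = 91803 * 0.812 = 74544.04 kg
Convert to tonnes:
  CO2 offset = 74544.04 / 1000 = 74.544 tonnes

74.544


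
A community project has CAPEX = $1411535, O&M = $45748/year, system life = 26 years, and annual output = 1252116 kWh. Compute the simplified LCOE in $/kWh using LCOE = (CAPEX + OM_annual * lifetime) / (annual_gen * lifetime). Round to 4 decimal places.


Total cost = CAPEX + OM * lifetime = 1411535 + 45748 * 26 = 1411535 + 1189448 = 2600983
Total generation = annual * lifetime = 1252116 * 26 = 32555016 kWh
LCOE = 2600983 / 32555016
LCOE = 0.0799 $/kWh

0.0799


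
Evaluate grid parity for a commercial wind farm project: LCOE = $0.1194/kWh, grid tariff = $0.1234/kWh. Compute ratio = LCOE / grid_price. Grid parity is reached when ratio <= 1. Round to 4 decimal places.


Compare LCOE to grid price:
  LCOE = $0.1194/kWh, Grid price = $0.1234/kWh
  Ratio = LCOE / grid_price = 0.1194 / 0.1234 = 0.9676
  Grid parity achieved (ratio <= 1)? yes

0.9676


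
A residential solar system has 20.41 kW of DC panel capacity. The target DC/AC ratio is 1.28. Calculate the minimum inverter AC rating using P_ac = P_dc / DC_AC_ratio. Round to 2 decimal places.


The inverter AC capacity is determined by the DC/AC ratio.
Given: P_dc = 20.41 kW, DC/AC ratio = 1.28
P_ac = P_dc / ratio = 20.41 / 1.28
P_ac = 15.95 kW

15.95


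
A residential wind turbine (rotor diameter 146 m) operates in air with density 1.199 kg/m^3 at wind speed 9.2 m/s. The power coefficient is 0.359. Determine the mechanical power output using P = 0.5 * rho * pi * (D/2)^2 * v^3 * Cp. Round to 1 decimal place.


Step 1 -- Compute swept area:
  A = pi * (D/2)^2 = pi * (146/2)^2 = 16741.55 m^2
Step 2 -- Apply wind power equation:
  P = 0.5 * rho * A * v^3 * Cp
  v^3 = 9.2^3 = 778.688
  P = 0.5 * 1.199 * 16741.55 * 778.688 * 0.359
  P = 2805709.6 W

2805709.6


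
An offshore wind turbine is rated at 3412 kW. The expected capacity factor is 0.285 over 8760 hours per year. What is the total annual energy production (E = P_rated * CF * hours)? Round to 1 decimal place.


Annual energy = rated_kW * capacity_factor * hours_per_year
Given: P_rated = 3412 kW, CF = 0.285, hours = 8760
E = 3412 * 0.285 * 8760
E = 8518399.2 kWh

8518399.2


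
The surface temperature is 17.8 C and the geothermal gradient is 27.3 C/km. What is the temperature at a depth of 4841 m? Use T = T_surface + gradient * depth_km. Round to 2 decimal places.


Convert depth to km: 4841 / 1000 = 4.841 km
Temperature increase = gradient * depth_km = 27.3 * 4.841 = 132.16 C
Temperature at depth = T_surface + delta_T = 17.8 + 132.16
T = 149.96 C

149.96


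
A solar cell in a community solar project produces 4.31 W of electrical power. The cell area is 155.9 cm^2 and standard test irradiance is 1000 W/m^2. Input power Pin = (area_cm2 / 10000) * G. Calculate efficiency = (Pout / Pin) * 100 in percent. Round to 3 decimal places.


First compute the input power:
  Pin = area_cm2 / 10000 * G = 155.9 / 10000 * 1000 = 15.59 W
Then compute efficiency:
  Efficiency = (Pout / Pin) * 100 = (4.31 / 15.59) * 100
  Efficiency = 27.646%

27.646


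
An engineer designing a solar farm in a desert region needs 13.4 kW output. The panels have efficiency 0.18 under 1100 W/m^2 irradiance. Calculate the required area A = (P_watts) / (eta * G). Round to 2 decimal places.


Convert target power to watts: P = 13.4 * 1000 = 13400.0 W
Compute denominator: eta * G = 0.18 * 1100 = 198.0
Required area A = P / (eta * G) = 13400.0 / 198.0
A = 67.68 m^2

67.68


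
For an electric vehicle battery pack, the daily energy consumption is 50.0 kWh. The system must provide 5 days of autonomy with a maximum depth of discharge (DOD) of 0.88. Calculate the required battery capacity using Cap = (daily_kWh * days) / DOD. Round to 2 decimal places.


Total energy needed = daily * days = 50.0 * 5 = 250.0 kWh
Account for depth of discharge:
  Cap = total_energy / DOD = 250.0 / 0.88
  Cap = 284.09 kWh

284.09


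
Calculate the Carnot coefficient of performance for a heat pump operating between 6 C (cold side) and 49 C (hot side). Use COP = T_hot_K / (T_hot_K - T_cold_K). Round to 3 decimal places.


Convert to Kelvin:
  T_hot = 49 + 273.15 = 322.15 K
  T_cold = 6 + 273.15 = 279.15 K
Apply Carnot COP formula:
  COP = T_hot_K / (T_hot_K - T_cold_K) = 322.15 / 43.0
  COP = 7.492

7.492


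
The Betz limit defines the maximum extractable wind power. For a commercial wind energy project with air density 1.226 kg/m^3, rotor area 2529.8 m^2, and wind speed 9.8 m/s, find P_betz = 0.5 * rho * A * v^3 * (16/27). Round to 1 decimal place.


The Betz coefficient Cp_max = 16/27 = 0.5926
v^3 = 9.8^3 = 941.192
P_betz = 0.5 * rho * A * v^3 * Cp_max
P_betz = 0.5 * 1.226 * 2529.8 * 941.192 * 0.5926
P_betz = 864930.3 W

864930.3


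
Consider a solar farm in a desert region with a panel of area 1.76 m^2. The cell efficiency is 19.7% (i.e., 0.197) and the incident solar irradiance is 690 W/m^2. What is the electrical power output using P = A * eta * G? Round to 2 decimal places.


Use the solar power formula P = A * eta * G.
Given: A = 1.76 m^2, eta = 0.197, G = 690 W/m^2
P = 1.76 * 0.197 * 690
P = 239.24 W

239.24


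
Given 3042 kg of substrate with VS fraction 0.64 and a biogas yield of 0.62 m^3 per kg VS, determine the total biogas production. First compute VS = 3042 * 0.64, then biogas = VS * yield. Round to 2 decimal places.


Compute volatile solids:
  VS = mass * VS_fraction = 3042 * 0.64 = 1946.88 kg
Calculate biogas volume:
  Biogas = VS * specific_yield = 1946.88 * 0.62
  Biogas = 1207.07 m^3

1207.07


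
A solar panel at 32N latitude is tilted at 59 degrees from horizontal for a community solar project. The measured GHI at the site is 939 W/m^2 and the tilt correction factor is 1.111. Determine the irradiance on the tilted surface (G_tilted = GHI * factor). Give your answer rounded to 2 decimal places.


Identify the given values:
  GHI = 939 W/m^2, tilt correction factor = 1.111
Apply the formula G_tilted = GHI * factor:
  G_tilted = 939 * 1.111
  G_tilted = 1043.23 W/m^2

1043.23


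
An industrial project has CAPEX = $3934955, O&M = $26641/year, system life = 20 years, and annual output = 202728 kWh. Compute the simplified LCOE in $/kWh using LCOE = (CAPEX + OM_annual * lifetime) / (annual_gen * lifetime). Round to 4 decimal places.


Total cost = CAPEX + OM * lifetime = 3934955 + 26641 * 20 = 3934955 + 532820 = 4467775
Total generation = annual * lifetime = 202728 * 20 = 4054560 kWh
LCOE = 4467775 / 4054560
LCOE = 1.1019 $/kWh

1.1019


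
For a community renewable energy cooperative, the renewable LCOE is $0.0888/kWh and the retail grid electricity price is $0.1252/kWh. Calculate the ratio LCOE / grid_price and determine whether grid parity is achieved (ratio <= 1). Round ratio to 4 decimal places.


Compare LCOE to grid price:
  LCOE = $0.0888/kWh, Grid price = $0.1252/kWh
  Ratio = LCOE / grid_price = 0.0888 / 0.1252 = 0.7093
  Grid parity achieved (ratio <= 1)? yes

0.7093


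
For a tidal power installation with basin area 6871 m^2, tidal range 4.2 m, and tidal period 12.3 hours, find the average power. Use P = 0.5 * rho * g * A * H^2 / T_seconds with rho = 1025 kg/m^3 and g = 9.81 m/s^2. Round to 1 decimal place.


Convert period to seconds: T = 12.3 * 3600 = 44280.0 s
H^2 = 4.2^2 = 17.64
P = 0.5 * rho * g * A * H^2 / T
P = 0.5 * 1025 * 9.81 * 6871 * 17.64 / 44280.0
P = 13761.8 W

13761.8


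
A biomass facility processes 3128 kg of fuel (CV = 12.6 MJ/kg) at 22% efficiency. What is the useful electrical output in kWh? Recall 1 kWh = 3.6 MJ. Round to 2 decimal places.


Total energy = mass * CV = 3128 * 12.6 = 39412.8 MJ
Useful energy = total * eta = 39412.8 * 0.22 = 8670.82 MJ
Convert to kWh: 8670.82 / 3.6
Useful energy = 2408.56 kWh

2408.56


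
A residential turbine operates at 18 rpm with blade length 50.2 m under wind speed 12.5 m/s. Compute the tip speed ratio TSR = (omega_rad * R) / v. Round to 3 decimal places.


Convert rotational speed to rad/s:
  omega = 18 * 2 * pi / 60 = 1.885 rad/s
Compute tip speed:
  v_tip = omega * R = 1.885 * 50.2 = 94.625 m/s
Tip speed ratio:
  TSR = v_tip / v_wind = 94.625 / 12.5 = 7.570

7.570


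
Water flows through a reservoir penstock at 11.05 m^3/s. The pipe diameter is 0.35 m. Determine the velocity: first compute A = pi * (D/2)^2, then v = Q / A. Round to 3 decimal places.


Compute pipe cross-sectional area:
  A = pi * (D/2)^2 = pi * (0.35/2)^2 = 0.0962 m^2
Calculate velocity:
  v = Q / A = 11.05 / 0.0962
  v = 114.851 m/s

114.851


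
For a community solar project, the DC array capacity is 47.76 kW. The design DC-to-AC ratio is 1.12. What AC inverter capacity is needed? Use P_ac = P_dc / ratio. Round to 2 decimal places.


The inverter AC capacity is determined by the DC/AC ratio.
Given: P_dc = 47.76 kW, DC/AC ratio = 1.12
P_ac = P_dc / ratio = 47.76 / 1.12
P_ac = 42.64 kW

42.64


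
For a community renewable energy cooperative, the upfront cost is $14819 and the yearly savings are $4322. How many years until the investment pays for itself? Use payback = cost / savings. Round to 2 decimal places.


Simple payback period = initial cost / annual savings
Payback = 14819 / 4322
Payback = 3.43 years

3.43


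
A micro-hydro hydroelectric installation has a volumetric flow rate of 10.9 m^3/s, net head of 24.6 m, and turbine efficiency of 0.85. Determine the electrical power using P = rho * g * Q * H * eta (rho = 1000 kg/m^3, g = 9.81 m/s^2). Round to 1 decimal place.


Apply the hydropower formula P = rho * g * Q * H * eta
rho * g = 1000 * 9.81 = 9810.0
P = 9810.0 * 10.9 * 24.6 * 0.85
P = 2235885.4 W

2235885.4


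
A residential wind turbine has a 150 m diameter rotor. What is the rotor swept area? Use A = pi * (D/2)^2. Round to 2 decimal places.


Compute the rotor radius:
  r = D / 2 = 150 / 2 = 75.0 m
Calculate swept area:
  A = pi * r^2 = pi * 75.0^2
  A = 17671.46 m^2

17671.46


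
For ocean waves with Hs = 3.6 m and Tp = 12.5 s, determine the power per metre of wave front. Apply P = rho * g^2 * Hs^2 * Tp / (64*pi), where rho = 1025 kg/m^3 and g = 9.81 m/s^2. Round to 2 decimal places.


Apply wave power formula:
  g^2 = 9.81^2 = 96.2361
  Hs^2 = 3.6^2 = 12.96
  Numerator = rho * g^2 * Hs^2 * Tp = 1025 * 96.2361 * 12.96 * 12.5 = 15980004.41
  Denominator = 64 * pi = 201.0619
  P = 15980004.41 / 201.0619 = 79478.02 W/m

79478.02


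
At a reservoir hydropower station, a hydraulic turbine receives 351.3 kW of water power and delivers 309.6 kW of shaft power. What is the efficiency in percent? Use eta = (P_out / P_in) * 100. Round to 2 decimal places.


Turbine efficiency = (output power / input power) * 100
eta = (309.6 / 351.3) * 100
eta = 88.13%

88.13


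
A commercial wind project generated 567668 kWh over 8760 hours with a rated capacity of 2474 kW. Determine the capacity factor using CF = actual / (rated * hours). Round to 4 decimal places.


Capacity factor = actual output / maximum possible output
Maximum possible = rated * hours = 2474 * 8760 = 21672240 kWh
CF = 567668 / 21672240
CF = 0.0262

0.0262


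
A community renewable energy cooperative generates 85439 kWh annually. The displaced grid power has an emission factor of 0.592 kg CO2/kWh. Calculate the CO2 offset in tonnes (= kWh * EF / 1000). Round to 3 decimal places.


CO2 offset in kg = generation * emission_factor
CO2 offset = 85439 * 0.592 = 50579.89 kg
Convert to tonnes:
  CO2 offset = 50579.89 / 1000 = 50.580 tonnes

50.580


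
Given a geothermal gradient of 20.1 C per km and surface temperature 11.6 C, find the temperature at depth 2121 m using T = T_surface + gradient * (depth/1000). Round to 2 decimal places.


Convert depth to km: 2121 / 1000 = 2.121 km
Temperature increase = gradient * depth_km = 20.1 * 2.121 = 42.63 C
Temperature at depth = T_surface + delta_T = 11.6 + 42.63
T = 54.23 C

54.23


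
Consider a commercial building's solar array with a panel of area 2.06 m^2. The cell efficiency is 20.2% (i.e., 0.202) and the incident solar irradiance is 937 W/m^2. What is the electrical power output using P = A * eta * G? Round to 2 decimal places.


Use the solar power formula P = A * eta * G.
Given: A = 2.06 m^2, eta = 0.202, G = 937 W/m^2
P = 2.06 * 0.202 * 937
P = 389.90 W

389.90


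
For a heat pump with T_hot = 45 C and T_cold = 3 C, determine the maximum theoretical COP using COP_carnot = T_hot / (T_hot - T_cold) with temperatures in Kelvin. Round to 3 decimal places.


Convert to Kelvin:
  T_hot = 45 + 273.15 = 318.15 K
  T_cold = 3 + 273.15 = 276.15 K
Apply Carnot COP formula:
  COP = T_hot_K / (T_hot_K - T_cold_K) = 318.15 / 42.0
  COP = 7.575

7.575


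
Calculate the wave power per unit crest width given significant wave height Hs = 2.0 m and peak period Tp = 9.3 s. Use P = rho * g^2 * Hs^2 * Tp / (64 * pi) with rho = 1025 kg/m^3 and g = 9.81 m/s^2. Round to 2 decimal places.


Apply wave power formula:
  g^2 = 9.81^2 = 96.2361
  Hs^2 = 2.0^2 = 4.0
  Numerator = rho * g^2 * Hs^2 * Tp = 1025 * 96.2361 * 4.0 * 9.3 = 3669482.49
  Denominator = 64 * pi = 201.0619
  P = 3669482.49 / 201.0619 = 18250.51 W/m

18250.51


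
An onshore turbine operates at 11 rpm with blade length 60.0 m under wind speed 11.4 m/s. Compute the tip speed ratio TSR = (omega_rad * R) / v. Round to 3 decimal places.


Convert rotational speed to rad/s:
  omega = 11 * 2 * pi / 60 = 1.1519 rad/s
Compute tip speed:
  v_tip = omega * R = 1.1519 * 60.0 = 69.115 m/s
Tip speed ratio:
  TSR = v_tip / v_wind = 69.115 / 11.4 = 6.063

6.063


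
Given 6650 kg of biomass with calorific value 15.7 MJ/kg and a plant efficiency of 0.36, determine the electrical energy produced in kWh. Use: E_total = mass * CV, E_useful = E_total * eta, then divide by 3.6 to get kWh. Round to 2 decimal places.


Total energy = mass * CV = 6650 * 15.7 = 104405.0 MJ
Useful energy = total * eta = 104405.0 * 0.36 = 37585.8 MJ
Convert to kWh: 37585.8 / 3.6
Useful energy = 10440.50 kWh

10440.50


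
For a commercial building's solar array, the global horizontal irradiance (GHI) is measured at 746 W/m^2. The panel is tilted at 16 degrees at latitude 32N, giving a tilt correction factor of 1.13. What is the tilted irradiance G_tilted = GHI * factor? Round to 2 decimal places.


Identify the given values:
  GHI = 746 W/m^2, tilt correction factor = 1.13
Apply the formula G_tilted = GHI * factor:
  G_tilted = 746 * 1.13
  G_tilted = 842.98 W/m^2

842.98


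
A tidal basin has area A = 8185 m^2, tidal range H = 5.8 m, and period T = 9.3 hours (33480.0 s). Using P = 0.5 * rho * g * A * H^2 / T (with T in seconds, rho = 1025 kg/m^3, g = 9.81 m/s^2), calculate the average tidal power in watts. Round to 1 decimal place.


Convert period to seconds: T = 9.3 * 3600 = 33480.0 s
H^2 = 5.8^2 = 33.64
P = 0.5 * rho * g * A * H^2 / T
P = 0.5 * 1025 * 9.81 * 8185 * 33.64 / 33480.0
P = 41347.8 W

41347.8


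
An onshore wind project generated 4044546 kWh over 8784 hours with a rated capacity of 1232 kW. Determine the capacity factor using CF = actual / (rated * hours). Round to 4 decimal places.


Capacity factor = actual output / maximum possible output
Maximum possible = rated * hours = 1232 * 8784 = 10821888 kWh
CF = 4044546 / 10821888
CF = 0.3737

0.3737


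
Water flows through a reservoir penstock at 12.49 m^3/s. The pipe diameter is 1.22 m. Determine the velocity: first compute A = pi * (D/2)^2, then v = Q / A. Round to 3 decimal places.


Compute pipe cross-sectional area:
  A = pi * (D/2)^2 = pi * (1.22/2)^2 = 1.169 m^2
Calculate velocity:
  v = Q / A = 12.49 / 1.169
  v = 10.684 m/s

10.684


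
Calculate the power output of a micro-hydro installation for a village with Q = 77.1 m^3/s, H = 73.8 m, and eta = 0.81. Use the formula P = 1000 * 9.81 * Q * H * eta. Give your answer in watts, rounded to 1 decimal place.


Apply the hydropower formula P = rho * g * Q * H * eta
rho * g = 1000 * 9.81 = 9810.0
P = 9810.0 * 77.1 * 73.8 * 0.81
P = 45213150.1 W

45213150.1


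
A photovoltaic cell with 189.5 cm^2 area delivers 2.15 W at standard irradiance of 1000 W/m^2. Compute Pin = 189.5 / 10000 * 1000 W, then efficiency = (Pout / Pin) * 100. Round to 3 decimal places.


First compute the input power:
  Pin = area_cm2 / 10000 * G = 189.5 / 10000 * 1000 = 18.95 W
Then compute efficiency:
  Efficiency = (Pout / Pin) * 100 = (2.15 / 18.95) * 100
  Efficiency = 11.346%

11.346


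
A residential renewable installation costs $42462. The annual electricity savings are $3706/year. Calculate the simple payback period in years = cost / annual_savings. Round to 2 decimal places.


Simple payback period = initial cost / annual savings
Payback = 42462 / 3706
Payback = 11.46 years

11.46


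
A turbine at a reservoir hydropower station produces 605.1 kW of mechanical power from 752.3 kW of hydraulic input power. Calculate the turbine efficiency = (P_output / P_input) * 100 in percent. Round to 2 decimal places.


Turbine efficiency = (output power / input power) * 100
eta = (605.1 / 752.3) * 100
eta = 80.43%

80.43


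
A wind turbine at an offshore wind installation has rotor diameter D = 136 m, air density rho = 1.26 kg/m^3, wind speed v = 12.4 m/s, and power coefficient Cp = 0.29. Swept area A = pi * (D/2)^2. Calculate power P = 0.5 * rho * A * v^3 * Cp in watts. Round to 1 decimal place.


Step 1 -- Compute swept area:
  A = pi * (D/2)^2 = pi * (136/2)^2 = 14526.72 m^2
Step 2 -- Apply wind power equation:
  P = 0.5 * rho * A * v^3 * Cp
  v^3 = 12.4^3 = 1906.624
  P = 0.5 * 1.26 * 14526.72 * 1906.624 * 0.29
  P = 5060242.2 W

5060242.2


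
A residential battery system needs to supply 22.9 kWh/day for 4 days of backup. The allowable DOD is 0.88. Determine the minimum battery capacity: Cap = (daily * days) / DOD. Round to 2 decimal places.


Total energy needed = daily * days = 22.9 * 4 = 91.6 kWh
Account for depth of discharge:
  Cap = total_energy / DOD = 91.6 / 0.88
  Cap = 104.09 kWh

104.09


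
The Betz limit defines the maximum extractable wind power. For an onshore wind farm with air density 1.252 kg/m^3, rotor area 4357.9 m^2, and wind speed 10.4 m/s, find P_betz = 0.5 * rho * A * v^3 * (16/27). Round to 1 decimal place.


The Betz coefficient Cp_max = 16/27 = 0.5926
v^3 = 10.4^3 = 1124.864
P_betz = 0.5 * rho * A * v^3 * Cp_max
P_betz = 0.5 * 1.252 * 4357.9 * 1124.864 * 0.5926
P_betz = 1818477.1 W

1818477.1


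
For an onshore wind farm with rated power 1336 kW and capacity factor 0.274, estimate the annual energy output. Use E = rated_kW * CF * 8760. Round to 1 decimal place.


Annual energy = rated_kW * capacity_factor * hours_per_year
Given: P_rated = 1336 kW, CF = 0.274, hours = 8760
E = 1336 * 0.274 * 8760
E = 3206720.6 kWh

3206720.6


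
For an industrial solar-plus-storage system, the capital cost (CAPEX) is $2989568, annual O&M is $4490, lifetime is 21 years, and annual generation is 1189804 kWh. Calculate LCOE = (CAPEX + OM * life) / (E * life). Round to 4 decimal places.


Total cost = CAPEX + OM * lifetime = 2989568 + 4490 * 21 = 2989568 + 94290 = 3083858
Total generation = annual * lifetime = 1189804 * 21 = 24985884 kWh
LCOE = 3083858 / 24985884
LCOE = 0.1234 $/kWh

0.1234


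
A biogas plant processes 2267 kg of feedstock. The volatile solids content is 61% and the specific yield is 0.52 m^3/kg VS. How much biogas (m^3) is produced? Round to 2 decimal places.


Compute volatile solids:
  VS = mass * VS_fraction = 2267 * 0.61 = 1382.87 kg
Calculate biogas volume:
  Biogas = VS * specific_yield = 1382.87 * 0.52
  Biogas = 719.09 m^3

719.09


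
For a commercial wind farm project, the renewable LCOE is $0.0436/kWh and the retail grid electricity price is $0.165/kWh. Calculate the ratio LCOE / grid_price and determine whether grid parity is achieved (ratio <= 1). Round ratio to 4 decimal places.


Compare LCOE to grid price:
  LCOE = $0.0436/kWh, Grid price = $0.165/kWh
  Ratio = LCOE / grid_price = 0.0436 / 0.165 = 0.2642
  Grid parity achieved (ratio <= 1)? yes

0.2642


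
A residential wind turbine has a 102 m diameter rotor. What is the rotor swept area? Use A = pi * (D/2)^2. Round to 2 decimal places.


Compute the rotor radius:
  r = D / 2 = 102 / 2 = 51.0 m
Calculate swept area:
  A = pi * r^2 = pi * 51.0^2
  A = 8171.28 m^2

8171.28


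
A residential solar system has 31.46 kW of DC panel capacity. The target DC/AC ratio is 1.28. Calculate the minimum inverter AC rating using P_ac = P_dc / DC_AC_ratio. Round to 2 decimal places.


The inverter AC capacity is determined by the DC/AC ratio.
Given: P_dc = 31.46 kW, DC/AC ratio = 1.28
P_ac = P_dc / ratio = 31.46 / 1.28
P_ac = 24.58 kW

24.58


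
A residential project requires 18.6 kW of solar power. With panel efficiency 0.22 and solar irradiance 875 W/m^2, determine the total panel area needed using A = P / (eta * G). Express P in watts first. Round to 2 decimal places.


Convert target power to watts: P = 18.6 * 1000 = 18600.0 W
Compute denominator: eta * G = 0.22 * 875 = 192.5
Required area A = P / (eta * G) = 18600.0 / 192.5
A = 96.62 m^2

96.62


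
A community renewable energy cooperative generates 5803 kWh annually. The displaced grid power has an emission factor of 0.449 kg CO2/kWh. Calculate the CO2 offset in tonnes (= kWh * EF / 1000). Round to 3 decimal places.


CO2 offset in kg = generation * emission_factor
CO2 offset = 5803 * 0.449 = 2605.55 kg
Convert to tonnes:
  CO2 offset = 2605.55 / 1000 = 2.606 tonnes

2.606


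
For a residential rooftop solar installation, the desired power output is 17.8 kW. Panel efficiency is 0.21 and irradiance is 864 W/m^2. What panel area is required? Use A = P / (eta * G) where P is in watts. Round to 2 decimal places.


Convert target power to watts: P = 17.8 * 1000 = 17800.0 W
Compute denominator: eta * G = 0.21 * 864 = 181.44
Required area A = P / (eta * G) = 17800.0 / 181.44
A = 98.10 m^2

98.10


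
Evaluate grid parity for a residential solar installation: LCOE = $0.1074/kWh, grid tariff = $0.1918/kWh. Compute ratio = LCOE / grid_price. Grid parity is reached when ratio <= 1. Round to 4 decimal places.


Compare LCOE to grid price:
  LCOE = $0.1074/kWh, Grid price = $0.1918/kWh
  Ratio = LCOE / grid_price = 0.1074 / 0.1918 = 0.5600
  Grid parity achieved (ratio <= 1)? yes

0.5600


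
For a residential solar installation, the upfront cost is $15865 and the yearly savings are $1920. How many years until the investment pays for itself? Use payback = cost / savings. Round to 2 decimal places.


Simple payback period = initial cost / annual savings
Payback = 15865 / 1920
Payback = 8.26 years

8.26


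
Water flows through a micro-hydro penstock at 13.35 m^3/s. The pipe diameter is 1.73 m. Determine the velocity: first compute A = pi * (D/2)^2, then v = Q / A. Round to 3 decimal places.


Compute pipe cross-sectional area:
  A = pi * (D/2)^2 = pi * (1.73/2)^2 = 2.3506 m^2
Calculate velocity:
  v = Q / A = 13.35 / 2.3506
  v = 5.679 m/s

5.679


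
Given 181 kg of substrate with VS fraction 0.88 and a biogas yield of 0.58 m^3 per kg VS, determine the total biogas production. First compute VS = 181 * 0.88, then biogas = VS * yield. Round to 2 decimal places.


Compute volatile solids:
  VS = mass * VS_fraction = 181 * 0.88 = 159.28 kg
Calculate biogas volume:
  Biogas = VS * specific_yield = 159.28 * 0.58
  Biogas = 92.38 m^3

92.38


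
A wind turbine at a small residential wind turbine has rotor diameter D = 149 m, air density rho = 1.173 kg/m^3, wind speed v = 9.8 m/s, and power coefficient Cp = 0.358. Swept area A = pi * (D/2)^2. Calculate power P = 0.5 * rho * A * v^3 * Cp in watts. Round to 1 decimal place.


Step 1 -- Compute swept area:
  A = pi * (D/2)^2 = pi * (149/2)^2 = 17436.62 m^2
Step 2 -- Apply wind power equation:
  P = 0.5 * rho * A * v^3 * Cp
  v^3 = 9.8^3 = 941.192
  P = 0.5 * 1.173 * 17436.62 * 941.192 * 0.358
  P = 3445812.9 W

3445812.9


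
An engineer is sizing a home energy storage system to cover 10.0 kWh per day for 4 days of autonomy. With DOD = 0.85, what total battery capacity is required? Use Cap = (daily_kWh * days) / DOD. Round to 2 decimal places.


Total energy needed = daily * days = 10.0 * 4 = 40.0 kWh
Account for depth of discharge:
  Cap = total_energy / DOD = 40.0 / 0.85
  Cap = 47.06 kWh

47.06


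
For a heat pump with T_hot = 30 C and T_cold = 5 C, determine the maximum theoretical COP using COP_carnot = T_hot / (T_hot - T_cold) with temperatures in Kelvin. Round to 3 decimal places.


Convert to Kelvin:
  T_hot = 30 + 273.15 = 303.15 K
  T_cold = 5 + 273.15 = 278.15 K
Apply Carnot COP formula:
  COP = T_hot_K / (T_hot_K - T_cold_K) = 303.15 / 25.0
  COP = 12.126

12.126


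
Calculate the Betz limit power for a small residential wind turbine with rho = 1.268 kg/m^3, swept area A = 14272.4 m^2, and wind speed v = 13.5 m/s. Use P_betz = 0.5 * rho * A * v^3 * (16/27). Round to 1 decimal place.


The Betz coefficient Cp_max = 16/27 = 0.5926
v^3 = 13.5^3 = 2460.375
P_betz = 0.5 * rho * A * v^3 * Cp_max
P_betz = 0.5 * 1.268 * 14272.4 * 2460.375 * 0.5926
P_betz = 13193006.9 W

13193006.9


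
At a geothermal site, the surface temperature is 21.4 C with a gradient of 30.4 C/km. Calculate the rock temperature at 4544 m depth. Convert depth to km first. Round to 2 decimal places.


Convert depth to km: 4544 / 1000 = 4.544 km
Temperature increase = gradient * depth_km = 30.4 * 4.544 = 138.14 C
Temperature at depth = T_surface + delta_T = 21.4 + 138.14
T = 159.54 C

159.54


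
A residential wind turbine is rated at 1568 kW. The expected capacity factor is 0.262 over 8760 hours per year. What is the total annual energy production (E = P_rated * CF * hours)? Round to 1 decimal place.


Annual energy = rated_kW * capacity_factor * hours_per_year
Given: P_rated = 1568 kW, CF = 0.262, hours = 8760
E = 1568 * 0.262 * 8760
E = 3598748.2 kWh

3598748.2


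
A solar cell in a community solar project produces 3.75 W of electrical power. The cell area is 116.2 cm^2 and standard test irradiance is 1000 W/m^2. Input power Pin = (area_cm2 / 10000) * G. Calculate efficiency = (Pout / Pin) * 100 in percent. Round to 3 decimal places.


First compute the input power:
  Pin = area_cm2 / 10000 * G = 116.2 / 10000 * 1000 = 11.62 W
Then compute efficiency:
  Efficiency = (Pout / Pin) * 100 = (3.75 / 11.62) * 100
  Efficiency = 32.272%

32.272


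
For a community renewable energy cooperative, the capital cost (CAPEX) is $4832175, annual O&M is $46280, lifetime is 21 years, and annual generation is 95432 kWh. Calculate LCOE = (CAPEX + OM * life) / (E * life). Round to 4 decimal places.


Total cost = CAPEX + OM * lifetime = 4832175 + 46280 * 21 = 4832175 + 971880 = 5804055
Total generation = annual * lifetime = 95432 * 21 = 2004072 kWh
LCOE = 5804055 / 2004072
LCOE = 2.8961 $/kWh

2.8961


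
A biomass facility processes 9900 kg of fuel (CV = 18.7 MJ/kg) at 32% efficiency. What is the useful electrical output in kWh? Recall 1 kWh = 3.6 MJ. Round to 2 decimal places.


Total energy = mass * CV = 9900 * 18.7 = 185130.0 MJ
Useful energy = total * eta = 185130.0 * 0.32 = 59241.6 MJ
Convert to kWh: 59241.6 / 3.6
Useful energy = 16456.00 kWh

16456.00


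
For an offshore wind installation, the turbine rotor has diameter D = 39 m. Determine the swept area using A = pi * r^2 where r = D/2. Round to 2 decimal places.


Compute the rotor radius:
  r = D / 2 = 39 / 2 = 19.5 m
Calculate swept area:
  A = pi * r^2 = pi * 19.5^2
  A = 1194.59 m^2

1194.59


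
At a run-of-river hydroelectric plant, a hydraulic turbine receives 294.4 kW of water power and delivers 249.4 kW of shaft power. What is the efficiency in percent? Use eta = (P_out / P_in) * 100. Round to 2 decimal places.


Turbine efficiency = (output power / input power) * 100
eta = (249.4 / 294.4) * 100
eta = 84.71%

84.71


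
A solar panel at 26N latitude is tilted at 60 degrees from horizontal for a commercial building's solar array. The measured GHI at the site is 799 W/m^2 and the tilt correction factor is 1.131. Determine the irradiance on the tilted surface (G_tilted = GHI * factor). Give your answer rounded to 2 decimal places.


Identify the given values:
  GHI = 799 W/m^2, tilt correction factor = 1.131
Apply the formula G_tilted = GHI * factor:
  G_tilted = 799 * 1.131
  G_tilted = 903.67 W/m^2

903.67


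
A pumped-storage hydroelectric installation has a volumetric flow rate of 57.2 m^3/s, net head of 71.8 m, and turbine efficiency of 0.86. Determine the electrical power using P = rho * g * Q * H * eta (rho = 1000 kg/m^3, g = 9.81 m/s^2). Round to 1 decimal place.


Apply the hydropower formula P = rho * g * Q * H * eta
rho * g = 1000 * 9.81 = 9810.0
P = 9810.0 * 57.2 * 71.8 * 0.86
P = 34648778.7 W

34648778.7


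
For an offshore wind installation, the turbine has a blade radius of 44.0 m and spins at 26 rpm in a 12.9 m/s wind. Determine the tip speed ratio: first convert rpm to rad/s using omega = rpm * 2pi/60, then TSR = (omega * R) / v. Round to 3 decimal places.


Convert rotational speed to rad/s:
  omega = 26 * 2 * pi / 60 = 2.7227 rad/s
Compute tip speed:
  v_tip = omega * R = 2.7227 * 44.0 = 119.799 m/s
Tip speed ratio:
  TSR = v_tip / v_wind = 119.799 / 12.9 = 9.287

9.287


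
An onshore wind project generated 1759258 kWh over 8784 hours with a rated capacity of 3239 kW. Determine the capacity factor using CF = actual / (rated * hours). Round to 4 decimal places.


Capacity factor = actual output / maximum possible output
Maximum possible = rated * hours = 3239 * 8784 = 28451376 kWh
CF = 1759258 / 28451376
CF = 0.0618

0.0618


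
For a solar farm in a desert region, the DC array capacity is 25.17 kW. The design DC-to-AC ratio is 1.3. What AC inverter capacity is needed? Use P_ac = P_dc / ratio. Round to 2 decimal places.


The inverter AC capacity is determined by the DC/AC ratio.
Given: P_dc = 25.17 kW, DC/AC ratio = 1.3
P_ac = P_dc / ratio = 25.17 / 1.3
P_ac = 19.36 kW

19.36


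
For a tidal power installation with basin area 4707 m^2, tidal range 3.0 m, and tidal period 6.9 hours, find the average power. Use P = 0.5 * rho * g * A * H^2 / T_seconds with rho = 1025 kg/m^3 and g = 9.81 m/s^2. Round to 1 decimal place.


Convert period to seconds: T = 6.9 * 3600 = 24840.0 s
H^2 = 3.0^2 = 9.0
P = 0.5 * rho * g * A * H^2 / T
P = 0.5 * 1025 * 9.81 * 4707 * 9.0 / 24840.0
P = 8574.3 W

8574.3


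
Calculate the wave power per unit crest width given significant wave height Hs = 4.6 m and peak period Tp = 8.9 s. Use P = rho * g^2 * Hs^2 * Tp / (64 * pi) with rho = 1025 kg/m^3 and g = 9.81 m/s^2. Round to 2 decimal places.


Apply wave power formula:
  g^2 = 9.81^2 = 96.2361
  Hs^2 = 4.6^2 = 21.16
  Numerator = rho * g^2 * Hs^2 * Tp = 1025 * 96.2361 * 21.16 * 8.9 = 18576656.48
  Denominator = 64 * pi = 201.0619
  P = 18576656.48 / 201.0619 = 92392.71 W/m

92392.71


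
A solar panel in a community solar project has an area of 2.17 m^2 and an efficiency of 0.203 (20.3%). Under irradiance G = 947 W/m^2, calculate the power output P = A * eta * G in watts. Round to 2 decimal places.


Use the solar power formula P = A * eta * G.
Given: A = 2.17 m^2, eta = 0.203, G = 947 W/m^2
P = 2.17 * 0.203 * 947
P = 417.16 W

417.16


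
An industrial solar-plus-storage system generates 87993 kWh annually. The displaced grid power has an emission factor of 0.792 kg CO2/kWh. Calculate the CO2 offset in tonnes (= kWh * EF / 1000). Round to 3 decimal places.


CO2 offset in kg = generation * emission_factor
CO2 offset = 87993 * 0.792 = 69690.46 kg
Convert to tonnes:
  CO2 offset = 69690.46 / 1000 = 69.690 tonnes

69.690


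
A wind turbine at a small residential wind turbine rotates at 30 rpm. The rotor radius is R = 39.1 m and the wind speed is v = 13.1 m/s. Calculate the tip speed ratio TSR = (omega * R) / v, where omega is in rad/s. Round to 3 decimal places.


Convert rotational speed to rad/s:
  omega = 30 * 2 * pi / 60 = 3.1416 rad/s
Compute tip speed:
  v_tip = omega * R = 3.1416 * 39.1 = 122.836 m/s
Tip speed ratio:
  TSR = v_tip / v_wind = 122.836 / 13.1 = 9.377

9.377


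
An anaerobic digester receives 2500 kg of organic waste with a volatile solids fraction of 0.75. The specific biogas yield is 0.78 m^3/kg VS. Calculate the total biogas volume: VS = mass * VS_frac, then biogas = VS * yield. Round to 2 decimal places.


Compute volatile solids:
  VS = mass * VS_fraction = 2500 * 0.75 = 1875.0 kg
Calculate biogas volume:
  Biogas = VS * specific_yield = 1875.0 * 0.78
  Biogas = 1462.50 m^3

1462.50


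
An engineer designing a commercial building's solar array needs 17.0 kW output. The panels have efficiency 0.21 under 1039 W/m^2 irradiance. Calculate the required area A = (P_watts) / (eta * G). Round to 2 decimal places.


Convert target power to watts: P = 17.0 * 1000 = 17000.0 W
Compute denominator: eta * G = 0.21 * 1039 = 218.19
Required area A = P / (eta * G) = 17000.0 / 218.19
A = 77.91 m^2

77.91


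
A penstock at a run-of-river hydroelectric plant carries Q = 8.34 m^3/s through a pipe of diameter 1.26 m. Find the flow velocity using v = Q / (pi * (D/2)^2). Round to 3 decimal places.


Compute pipe cross-sectional area:
  A = pi * (D/2)^2 = pi * (1.26/2)^2 = 1.2469 m^2
Calculate velocity:
  v = Q / A = 8.34 / 1.2469
  v = 6.689 m/s

6.689


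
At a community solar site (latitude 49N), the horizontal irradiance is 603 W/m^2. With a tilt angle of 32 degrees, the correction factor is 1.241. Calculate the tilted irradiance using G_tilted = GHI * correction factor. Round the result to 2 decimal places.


Identify the given values:
  GHI = 603 W/m^2, tilt correction factor = 1.241
Apply the formula G_tilted = GHI * factor:
  G_tilted = 603 * 1.241
  G_tilted = 748.32 W/m^2

748.32


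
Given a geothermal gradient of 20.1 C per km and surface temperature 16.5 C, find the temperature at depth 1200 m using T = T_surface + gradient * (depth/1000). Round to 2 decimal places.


Convert depth to km: 1200 / 1000 = 1.2 km
Temperature increase = gradient * depth_km = 20.1 * 1.2 = 24.12 C
Temperature at depth = T_surface + delta_T = 16.5 + 24.12
T = 40.62 C

40.62


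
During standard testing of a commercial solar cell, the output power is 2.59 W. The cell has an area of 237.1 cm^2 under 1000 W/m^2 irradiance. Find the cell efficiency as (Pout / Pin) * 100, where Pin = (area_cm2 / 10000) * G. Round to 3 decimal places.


First compute the input power:
  Pin = area_cm2 / 10000 * G = 237.1 / 10000 * 1000 = 23.71 W
Then compute efficiency:
  Efficiency = (Pout / Pin) * 100 = (2.59 / 23.71) * 100
  Efficiency = 10.924%

10.924


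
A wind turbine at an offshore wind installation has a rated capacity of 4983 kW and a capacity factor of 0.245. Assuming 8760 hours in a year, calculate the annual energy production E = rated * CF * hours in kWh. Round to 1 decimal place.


Annual energy = rated_kW * capacity_factor * hours_per_year
Given: P_rated = 4983 kW, CF = 0.245, hours = 8760
E = 4983 * 0.245 * 8760
E = 10694514.6 kWh

10694514.6


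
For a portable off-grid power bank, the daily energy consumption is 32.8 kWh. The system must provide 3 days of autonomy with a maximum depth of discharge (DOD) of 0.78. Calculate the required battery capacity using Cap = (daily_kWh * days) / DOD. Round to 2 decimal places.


Total energy needed = daily * days = 32.8 * 3 = 98.4 kWh
Account for depth of discharge:
  Cap = total_energy / DOD = 98.4 / 0.78
  Cap = 126.15 kWh

126.15


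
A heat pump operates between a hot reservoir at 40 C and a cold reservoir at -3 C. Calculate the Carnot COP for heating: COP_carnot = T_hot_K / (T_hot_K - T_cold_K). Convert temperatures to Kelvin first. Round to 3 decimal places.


Convert to Kelvin:
  T_hot = 40 + 273.15 = 313.15 K
  T_cold = -3 + 273.15 = 270.15 K
Apply Carnot COP formula:
  COP = T_hot_K / (T_hot_K - T_cold_K) = 313.15 / 43.0
  COP = 7.283

7.283


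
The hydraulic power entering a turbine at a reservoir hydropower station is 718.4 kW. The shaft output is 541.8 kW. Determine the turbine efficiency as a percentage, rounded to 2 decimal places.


Turbine efficiency = (output power / input power) * 100
eta = (541.8 / 718.4) * 100
eta = 75.42%

75.42


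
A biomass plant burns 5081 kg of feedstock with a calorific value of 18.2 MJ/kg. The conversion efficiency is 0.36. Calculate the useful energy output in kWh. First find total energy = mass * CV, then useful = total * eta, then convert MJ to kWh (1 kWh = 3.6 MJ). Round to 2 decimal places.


Total energy = mass * CV = 5081 * 18.2 = 92474.2 MJ
Useful energy = total * eta = 92474.2 * 0.36 = 33290.71 MJ
Convert to kWh: 33290.71 / 3.6
Useful energy = 9247.42 kWh

9247.42


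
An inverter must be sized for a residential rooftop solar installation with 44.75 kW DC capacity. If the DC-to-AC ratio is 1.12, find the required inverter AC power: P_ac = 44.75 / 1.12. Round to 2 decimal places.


The inverter AC capacity is determined by the DC/AC ratio.
Given: P_dc = 44.75 kW, DC/AC ratio = 1.12
P_ac = P_dc / ratio = 44.75 / 1.12
P_ac = 39.96 kW

39.96


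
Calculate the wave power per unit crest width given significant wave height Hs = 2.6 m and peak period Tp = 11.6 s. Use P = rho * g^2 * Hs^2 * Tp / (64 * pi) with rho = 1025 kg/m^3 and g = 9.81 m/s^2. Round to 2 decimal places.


Apply wave power formula:
  g^2 = 9.81^2 = 96.2361
  Hs^2 = 2.6^2 = 6.76
  Numerator = rho * g^2 * Hs^2 * Tp = 1025 * 96.2361 * 6.76 * 11.6 = 7735111.27
  Denominator = 64 * pi = 201.0619
  P = 7735111.27 / 201.0619 = 38471.29 W/m

38471.29


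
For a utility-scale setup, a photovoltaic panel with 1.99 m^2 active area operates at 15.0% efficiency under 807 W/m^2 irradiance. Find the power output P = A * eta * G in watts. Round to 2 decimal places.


Use the solar power formula P = A * eta * G.
Given: A = 1.99 m^2, eta = 0.15, G = 807 W/m^2
P = 1.99 * 0.15 * 807
P = 240.89 W

240.89


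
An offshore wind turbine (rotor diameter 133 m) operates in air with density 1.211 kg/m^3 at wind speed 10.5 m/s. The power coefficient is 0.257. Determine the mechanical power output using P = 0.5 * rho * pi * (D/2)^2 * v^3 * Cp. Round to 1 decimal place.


Step 1 -- Compute swept area:
  A = pi * (D/2)^2 = pi * (133/2)^2 = 13892.91 m^2
Step 2 -- Apply wind power equation:
  P = 0.5 * rho * A * v^3 * Cp
  v^3 = 10.5^3 = 1157.625
  P = 0.5 * 1.211 * 13892.91 * 1157.625 * 0.257
  P = 2502697.3 W

2502697.3


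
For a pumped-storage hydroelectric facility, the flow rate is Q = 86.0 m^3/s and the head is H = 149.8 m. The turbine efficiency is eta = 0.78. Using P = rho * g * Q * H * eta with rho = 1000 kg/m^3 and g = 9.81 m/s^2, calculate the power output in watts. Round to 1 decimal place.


Apply the hydropower formula P = rho * g * Q * H * eta
rho * g = 1000 * 9.81 = 9810.0
P = 9810.0 * 86.0 * 149.8 * 0.78
P = 98576609.0 W

98576609.0
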